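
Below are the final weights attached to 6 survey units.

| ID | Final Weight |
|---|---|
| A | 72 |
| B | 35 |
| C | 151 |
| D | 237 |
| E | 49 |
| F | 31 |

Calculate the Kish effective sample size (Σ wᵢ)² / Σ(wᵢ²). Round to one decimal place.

3.7

Σ wᵢ = 72 + 35 + 151 + 237 + 49 + 31 = 575
Σ wᵢ² = 5184 + 1225 + 22801 + 56169 + 2401 + 961 = 88741
n_eff = 575² / 88741 = 330625 / 88741 = 3.7257299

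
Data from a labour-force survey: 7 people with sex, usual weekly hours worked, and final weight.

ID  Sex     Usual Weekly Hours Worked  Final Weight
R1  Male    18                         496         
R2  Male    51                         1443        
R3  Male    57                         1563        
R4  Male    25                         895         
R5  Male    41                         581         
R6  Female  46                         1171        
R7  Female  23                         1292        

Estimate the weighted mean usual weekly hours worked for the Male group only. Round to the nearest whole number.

44

Male rows: R1, R2, R3, R4, R5
Weighted sum = 18×496 + 51×1443 + 57×1563 + 25×895 + 41×581
  = 8928 + 73593 + 89091 + 22375 + 23821 = 217808
Sum of weights = 496 + 1443 + 1563 + 895 + 581 = 4978
Weighted mean = 217808 / 4978 = 43.754118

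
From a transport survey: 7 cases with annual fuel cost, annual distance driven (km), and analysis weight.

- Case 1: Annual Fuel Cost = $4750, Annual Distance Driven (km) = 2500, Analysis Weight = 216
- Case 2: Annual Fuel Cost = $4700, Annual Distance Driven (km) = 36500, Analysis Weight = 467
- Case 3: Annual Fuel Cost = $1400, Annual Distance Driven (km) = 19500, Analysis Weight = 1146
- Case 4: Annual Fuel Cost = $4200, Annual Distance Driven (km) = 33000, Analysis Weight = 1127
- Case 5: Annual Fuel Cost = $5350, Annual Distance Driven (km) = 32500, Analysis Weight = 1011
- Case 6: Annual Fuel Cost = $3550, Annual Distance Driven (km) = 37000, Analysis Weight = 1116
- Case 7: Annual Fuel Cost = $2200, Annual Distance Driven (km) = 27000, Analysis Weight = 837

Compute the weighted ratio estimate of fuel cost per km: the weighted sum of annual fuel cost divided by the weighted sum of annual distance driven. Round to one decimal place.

Σ wᵢ·y = 4750×216 + 4700×467 + 1400×1146 + 4200×1127 + 5350×1011 + 3550×1116 + 2200×837
  = 1026000 + 2194900 + 1604400 + 4733400 + 5408850 + 3961800 + 1841400 = 20770750
Σ wᵢ·x = 2500×216 + 36500×467 + 19500×1146 + 33000×1127 + 32500×1011 + 37000×1116 + 27000×837
  = 540000 + 17045500 + 22347000 + 37191000 + 32857500 + 41292000 + 22599000 = 173872000
Ratio = 20770750 / 173872000 = 0.11946001

0.1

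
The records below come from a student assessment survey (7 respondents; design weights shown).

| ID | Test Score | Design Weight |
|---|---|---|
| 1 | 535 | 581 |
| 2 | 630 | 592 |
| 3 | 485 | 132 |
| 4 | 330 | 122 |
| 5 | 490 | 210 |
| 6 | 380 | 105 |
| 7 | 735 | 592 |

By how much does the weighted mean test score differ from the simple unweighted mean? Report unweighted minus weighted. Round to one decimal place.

Unweighted sum = 3585
Unweighted mean = 3585 / 7 = 512.14286
Weighted sum = 1365995
Sum of weights = 581 + 592 + 132 + 122 + 210 + 105 + 592 = 2334
Weighted mean = 1365995 / 2334 = 585.25921
Difference (unweighted minus weighted) = -73.116355

-73.1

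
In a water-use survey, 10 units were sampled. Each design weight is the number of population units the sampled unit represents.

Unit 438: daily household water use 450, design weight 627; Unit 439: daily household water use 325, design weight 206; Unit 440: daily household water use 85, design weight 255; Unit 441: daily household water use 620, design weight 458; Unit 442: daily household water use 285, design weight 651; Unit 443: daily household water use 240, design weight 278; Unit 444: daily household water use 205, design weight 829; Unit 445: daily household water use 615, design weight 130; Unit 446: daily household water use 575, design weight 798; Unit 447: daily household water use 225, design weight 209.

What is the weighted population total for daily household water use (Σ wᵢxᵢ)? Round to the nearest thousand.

1663000

Weighted total = 450×627 + 325×206 + 85×255 + 620×458 + 285×651 + 240×278 + 205×829 + 615×130 + 575×798 + 225×209
  = 1662760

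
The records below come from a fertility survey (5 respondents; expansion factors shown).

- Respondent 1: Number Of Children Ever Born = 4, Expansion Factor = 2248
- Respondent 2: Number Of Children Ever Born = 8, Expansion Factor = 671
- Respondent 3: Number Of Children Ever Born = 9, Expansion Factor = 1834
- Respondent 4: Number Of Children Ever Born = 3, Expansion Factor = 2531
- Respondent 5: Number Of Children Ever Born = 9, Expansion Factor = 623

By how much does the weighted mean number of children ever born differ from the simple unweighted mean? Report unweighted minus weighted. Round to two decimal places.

1.03

Unweighted sum = 4 + 8 + 9 + 3 + 9 = 33
Unweighted mean = 33 / 5 = 6.6
Weighted sum = 4×2248 + 8×671 + 9×1834 + 3×2531 + 9×623
  = 8992 + 5368 + 16506 + 7593 + 5607 = 44066
Sum of weights = 2248 + 671 + 1834 + 2531 + 623 = 7907
Weighted mean = 44066 / 7907 = 5.5730365
Difference (unweighted minus weighted) = 1.0269635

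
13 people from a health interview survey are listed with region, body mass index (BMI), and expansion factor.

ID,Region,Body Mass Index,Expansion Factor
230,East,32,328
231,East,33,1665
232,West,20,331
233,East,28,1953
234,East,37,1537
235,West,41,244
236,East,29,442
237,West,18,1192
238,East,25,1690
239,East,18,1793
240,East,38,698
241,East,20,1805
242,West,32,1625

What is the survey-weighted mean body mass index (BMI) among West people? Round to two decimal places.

West rows: 232, 235, 237, 242
Weighted sum = 20×331 + 41×244 + 18×1192 + 32×1625
  = 90080
Sum of weights = 331 + 244 + 1192 + 1625 = 3392
Weighted mean = 90080 / 3392 = 26.556604

26.56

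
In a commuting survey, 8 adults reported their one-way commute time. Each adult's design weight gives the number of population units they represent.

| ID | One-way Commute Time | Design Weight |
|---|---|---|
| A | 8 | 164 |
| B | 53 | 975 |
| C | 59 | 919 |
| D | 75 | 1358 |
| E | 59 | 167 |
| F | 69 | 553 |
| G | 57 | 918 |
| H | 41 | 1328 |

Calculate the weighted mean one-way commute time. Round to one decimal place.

57.0

Weighted sum = 363842
Sum of weights = 164 + 975 + 919 + 1358 + 167 + 553 + 918 + 1328 = 6382
Weighted mean = 363842 / 6382 = 57.010655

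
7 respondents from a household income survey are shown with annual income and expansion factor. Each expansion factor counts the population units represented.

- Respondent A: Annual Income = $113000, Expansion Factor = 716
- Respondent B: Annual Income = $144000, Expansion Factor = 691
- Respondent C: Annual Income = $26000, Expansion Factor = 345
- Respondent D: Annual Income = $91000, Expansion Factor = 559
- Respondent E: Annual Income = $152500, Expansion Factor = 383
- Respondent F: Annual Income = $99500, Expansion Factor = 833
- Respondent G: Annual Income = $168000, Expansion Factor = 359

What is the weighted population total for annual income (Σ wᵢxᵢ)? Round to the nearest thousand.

441854000

Weighted total = 113000×716 + 144000×691 + 26000×345 + 91000×559 + 152500×383 + 99500×833 + 168000×359
  = 441854000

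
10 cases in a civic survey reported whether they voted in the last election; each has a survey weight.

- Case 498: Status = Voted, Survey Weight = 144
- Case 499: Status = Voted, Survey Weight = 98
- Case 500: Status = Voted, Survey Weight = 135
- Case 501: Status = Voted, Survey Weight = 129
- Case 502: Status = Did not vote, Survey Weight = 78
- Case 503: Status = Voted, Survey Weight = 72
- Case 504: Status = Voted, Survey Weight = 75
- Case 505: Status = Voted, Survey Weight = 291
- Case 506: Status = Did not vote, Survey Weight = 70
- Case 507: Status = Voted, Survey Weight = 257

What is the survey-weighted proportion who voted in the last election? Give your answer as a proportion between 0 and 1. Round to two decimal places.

Sum of weights for 'Voted' = 144 + 98 + 135 + 129 + 72 + 75 + 291 + 257 = 1201
Total weight = 144 + 98 + 135 + 129 + 78 + 72 + 75 + 291 + 70 + 257 = 1349
Weighted proportion = 1201 / 1349 = 0.8902891

0.89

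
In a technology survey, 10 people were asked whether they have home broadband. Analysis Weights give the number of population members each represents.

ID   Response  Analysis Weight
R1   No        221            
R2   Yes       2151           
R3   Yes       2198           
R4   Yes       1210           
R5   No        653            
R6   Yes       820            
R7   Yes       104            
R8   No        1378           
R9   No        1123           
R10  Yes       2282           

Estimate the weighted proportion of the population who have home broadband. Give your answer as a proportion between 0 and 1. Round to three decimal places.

Sum of weights for 'Yes' = 2151 + 2198 + 1210 + 820 + 104 + 2282 = 8765
Total weight = 221 + 2151 + 2198 + 1210 + 653 + 820 + 104 + 1378 + 1123 + 2282 = 12140
Weighted proportion = 8765 / 12140 = 0.72199341

0.722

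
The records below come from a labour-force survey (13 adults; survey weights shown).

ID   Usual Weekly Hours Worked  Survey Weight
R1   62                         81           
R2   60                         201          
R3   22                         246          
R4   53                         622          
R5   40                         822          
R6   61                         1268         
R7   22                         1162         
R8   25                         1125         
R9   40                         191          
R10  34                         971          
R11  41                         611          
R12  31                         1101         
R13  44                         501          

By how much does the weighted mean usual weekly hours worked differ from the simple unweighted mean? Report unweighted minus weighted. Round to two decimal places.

Unweighted sum = 535
Unweighted mean = 535 / 13 = 41.153846
Weighted sum = 341257
Sum of weights = 8902
Weighted mean = 341257 / 8902 = 38.334869
Difference (unweighted minus weighted) = 2.8189776

2.82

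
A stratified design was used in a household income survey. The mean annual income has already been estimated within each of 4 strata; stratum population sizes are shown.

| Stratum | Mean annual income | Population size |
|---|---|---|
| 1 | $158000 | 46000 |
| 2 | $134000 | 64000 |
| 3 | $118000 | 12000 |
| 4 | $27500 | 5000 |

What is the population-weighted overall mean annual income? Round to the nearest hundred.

Σ Nₕ·x̄ₕ = 17397500000
Σ Nₕ = 46000 + 64000 + 12000 + 5000 = 127000
Overall mean = 17397500000 / 127000 = 136988.19

137000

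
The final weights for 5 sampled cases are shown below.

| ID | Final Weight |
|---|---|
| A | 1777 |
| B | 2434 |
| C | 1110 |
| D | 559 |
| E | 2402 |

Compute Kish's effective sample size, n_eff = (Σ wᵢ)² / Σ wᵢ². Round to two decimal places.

4.18

Σ wᵢ = 1777 + 2434 + 1110 + 559 + 2402 = 8282
Σ wᵢ² = 3157729 + 5924356 + 1232100 + 312481 + 5769604 = 16396270
n_eff = 8282² / 16396270 = 68591524 / 16396270 = 4.1833615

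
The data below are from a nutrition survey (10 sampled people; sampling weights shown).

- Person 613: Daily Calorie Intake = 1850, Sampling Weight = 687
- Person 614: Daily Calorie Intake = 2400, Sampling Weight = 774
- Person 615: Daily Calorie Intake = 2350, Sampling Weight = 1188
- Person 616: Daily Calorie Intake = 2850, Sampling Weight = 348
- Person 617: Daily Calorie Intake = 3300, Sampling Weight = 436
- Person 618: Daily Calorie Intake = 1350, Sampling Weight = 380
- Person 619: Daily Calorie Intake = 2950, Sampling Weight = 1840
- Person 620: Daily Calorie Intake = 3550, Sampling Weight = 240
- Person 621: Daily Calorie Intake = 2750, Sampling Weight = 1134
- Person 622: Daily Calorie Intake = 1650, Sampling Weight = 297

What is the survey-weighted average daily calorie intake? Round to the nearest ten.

Weighted sum = 18752500
Sum of weights = 687 + 774 + 1188 + 348 + 436 + 380 + 1840 + 240 + 1134 + 297 = 7324
Weighted mean = 18752500 / 7324 = 2560.4178

2560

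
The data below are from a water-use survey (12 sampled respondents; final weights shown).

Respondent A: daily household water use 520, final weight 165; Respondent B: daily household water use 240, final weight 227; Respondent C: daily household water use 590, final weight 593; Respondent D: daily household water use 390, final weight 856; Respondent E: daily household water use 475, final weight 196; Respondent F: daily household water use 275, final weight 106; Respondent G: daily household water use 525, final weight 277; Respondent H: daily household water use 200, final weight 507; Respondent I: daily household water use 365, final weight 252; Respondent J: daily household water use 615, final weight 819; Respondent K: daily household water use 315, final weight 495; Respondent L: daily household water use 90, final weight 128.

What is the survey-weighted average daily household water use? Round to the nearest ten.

420

Weighted sum = 1956175
Sum of weights = 165 + 227 + 593 + 856 + 196 + 106 + 277 + 507 + 252 + 819 + 495 + 128 = 4621
Weighted mean = 1956175 / 4621 = 423.32287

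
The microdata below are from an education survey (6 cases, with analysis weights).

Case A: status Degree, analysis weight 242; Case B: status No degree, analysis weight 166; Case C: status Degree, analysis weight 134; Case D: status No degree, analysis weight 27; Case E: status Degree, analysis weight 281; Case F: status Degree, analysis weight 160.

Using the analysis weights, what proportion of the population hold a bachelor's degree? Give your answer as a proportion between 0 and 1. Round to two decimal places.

0.81

Sum of weights for 'Degree' = 242 + 134 + 281 + 160 = 817
Total weight = 242 + 166 + 134 + 27 + 281 + 160 = 1010
Weighted proportion = 817 / 1010 = 0.80891089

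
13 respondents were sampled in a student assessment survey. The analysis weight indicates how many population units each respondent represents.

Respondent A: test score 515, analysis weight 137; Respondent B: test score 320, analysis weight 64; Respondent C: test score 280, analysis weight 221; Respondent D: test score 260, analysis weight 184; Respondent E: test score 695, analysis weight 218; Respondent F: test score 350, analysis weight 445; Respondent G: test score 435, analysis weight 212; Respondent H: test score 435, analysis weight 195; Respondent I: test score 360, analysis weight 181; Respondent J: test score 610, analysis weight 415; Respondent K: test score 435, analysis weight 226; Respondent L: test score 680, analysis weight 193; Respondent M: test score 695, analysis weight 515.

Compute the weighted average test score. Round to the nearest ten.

Weighted sum = 1590845
Sum of weights = 3206
Weighted mean = 1590845 / 3206 = 496.20867

500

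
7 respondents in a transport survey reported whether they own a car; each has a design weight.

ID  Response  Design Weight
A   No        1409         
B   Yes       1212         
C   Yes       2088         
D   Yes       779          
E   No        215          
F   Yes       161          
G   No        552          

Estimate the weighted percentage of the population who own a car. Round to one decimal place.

Sum of weights for 'Yes' = 1212 + 2088 + 779 + 161 = 4240
Total weight = 6416
Weighted proportion = 4240 / 6416 = 0.66084788 → 66.084788%

66.1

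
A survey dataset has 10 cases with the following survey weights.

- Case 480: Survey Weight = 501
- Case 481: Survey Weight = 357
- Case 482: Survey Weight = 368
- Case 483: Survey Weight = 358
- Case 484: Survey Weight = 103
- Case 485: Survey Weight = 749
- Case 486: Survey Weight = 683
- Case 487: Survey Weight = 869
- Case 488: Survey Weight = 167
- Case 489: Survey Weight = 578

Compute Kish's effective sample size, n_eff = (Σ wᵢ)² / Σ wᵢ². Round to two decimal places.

8.01

Σ wᵢ = 501 + 357 + 368 + 358 + 103 + 749 + 683 + 869 + 167 + 578 = 4733
Σ wᵢ² = 251001 + 127449 + 135424 + 128164 + 10609 + 561001 + 466489 + 755161 + 27889 + 334084 = 2797271
n_eff = 4733² / 2797271 = 22401289 / 2797271 = 8.0082656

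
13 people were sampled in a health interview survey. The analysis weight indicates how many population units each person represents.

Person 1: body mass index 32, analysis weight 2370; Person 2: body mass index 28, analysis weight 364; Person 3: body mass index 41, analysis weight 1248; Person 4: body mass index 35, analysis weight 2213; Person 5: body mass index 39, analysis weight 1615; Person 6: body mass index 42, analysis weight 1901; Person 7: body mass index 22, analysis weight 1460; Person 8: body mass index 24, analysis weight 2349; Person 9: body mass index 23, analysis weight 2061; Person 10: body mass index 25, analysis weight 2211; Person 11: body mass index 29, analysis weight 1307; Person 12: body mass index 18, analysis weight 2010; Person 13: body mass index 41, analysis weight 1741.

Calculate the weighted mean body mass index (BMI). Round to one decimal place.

Weighted sum = 694120
Sum of weights = 22850
Weighted mean = 694120 / 22850 = 30.377243

30.4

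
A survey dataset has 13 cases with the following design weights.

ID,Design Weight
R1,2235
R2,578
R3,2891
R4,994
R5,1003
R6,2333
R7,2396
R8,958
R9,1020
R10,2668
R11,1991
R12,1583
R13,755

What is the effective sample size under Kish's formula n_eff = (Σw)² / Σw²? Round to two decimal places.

10.66

Σ wᵢ = 21405
Σ wᵢ² = 42981323
n_eff = 21405² / 42981323 = 458174025 / 42981323 = 10.65984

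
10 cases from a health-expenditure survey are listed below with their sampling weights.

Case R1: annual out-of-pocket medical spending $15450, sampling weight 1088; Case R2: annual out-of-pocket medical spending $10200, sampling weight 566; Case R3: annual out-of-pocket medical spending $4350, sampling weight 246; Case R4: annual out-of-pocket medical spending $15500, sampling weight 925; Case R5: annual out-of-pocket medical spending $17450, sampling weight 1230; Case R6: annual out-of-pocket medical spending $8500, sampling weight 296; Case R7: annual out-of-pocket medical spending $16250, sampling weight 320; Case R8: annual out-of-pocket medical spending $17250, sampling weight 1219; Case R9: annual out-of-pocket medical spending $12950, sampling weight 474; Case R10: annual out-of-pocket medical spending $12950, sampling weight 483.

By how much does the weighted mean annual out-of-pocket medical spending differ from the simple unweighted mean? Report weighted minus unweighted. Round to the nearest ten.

Unweighted sum = 15450 + 10200 + 4350 + 15500 + 17450 + 8500 + 16250 + 17250 + 12950 + 12950 = 130850
Unweighted mean = 130850 / 10 = 13085
Weighted sum = 15450×1088 + 10200×566 + 4350×246 + 15500×925 + 17450×1230 + 8500×296 + 16250×320 + 17250×1219 + 12950×474 + 12950×483
  = 16809600 + 5773200 + 1070100 + 14337500 + 21463500 + 2516000 + 5200000 + 21027750 + 6138300 + 6254850 = 100590800
Sum of weights = 1088 + 566 + 246 + 925 + 1230 + 296 + 320 + 1219 + 474 + 483 = 6847
Weighted mean = 100590800 / 6847 = 14691.222
Difference (weighted minus unweighted) = 1606.2224

1610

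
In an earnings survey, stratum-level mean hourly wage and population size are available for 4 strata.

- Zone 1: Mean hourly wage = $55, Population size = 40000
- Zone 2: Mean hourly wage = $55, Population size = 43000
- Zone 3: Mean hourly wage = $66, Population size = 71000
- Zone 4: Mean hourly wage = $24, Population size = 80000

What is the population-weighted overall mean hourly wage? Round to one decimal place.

Σ Nₕ·x̄ₕ = 11171000
Σ Nₕ = 234000
Overall mean = 11171000 / 234000 = 47.739316

47.7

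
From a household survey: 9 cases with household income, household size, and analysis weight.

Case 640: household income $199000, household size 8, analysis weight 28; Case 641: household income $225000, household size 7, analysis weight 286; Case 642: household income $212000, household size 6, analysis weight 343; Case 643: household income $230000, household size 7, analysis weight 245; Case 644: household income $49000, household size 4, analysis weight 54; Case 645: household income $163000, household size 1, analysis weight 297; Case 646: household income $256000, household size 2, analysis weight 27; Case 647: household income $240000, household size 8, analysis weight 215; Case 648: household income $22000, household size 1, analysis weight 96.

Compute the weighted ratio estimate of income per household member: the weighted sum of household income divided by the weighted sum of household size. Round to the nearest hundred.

37100

Σ wᵢ·y = 199000×28 + 225000×286 + 212000×343 + 230000×245 + 49000×54 + 163000×297 + 256000×27 + 240000×215 + 22000×96
  = 310669000
Σ wᵢ·x = 8×28 + 7×286 + 6×343 + 7×245 + 4×54 + 1×297 + 2×27 + 8×215 + 1×96
  = 224 + 2002 + 2058 + 1715 + 216 + 297 + 54 + 1720 + 96 = 8382
Ratio = 310669000 / 8382 = 37063.827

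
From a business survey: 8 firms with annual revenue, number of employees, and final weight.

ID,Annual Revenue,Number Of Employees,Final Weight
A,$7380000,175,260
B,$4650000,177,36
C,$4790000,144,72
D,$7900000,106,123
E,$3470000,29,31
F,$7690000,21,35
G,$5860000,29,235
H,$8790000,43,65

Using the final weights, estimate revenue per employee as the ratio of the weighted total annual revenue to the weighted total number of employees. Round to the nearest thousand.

Σ wᵢ·y = 7380000×260 + 4650000×36 + 4790000×72 + 7900000×123 + 3470000×31 + 7690000×35 + 5860000×235 + 8790000×65
  = 1918800000 + 167400000 + 344880000 + 971700000 + 107570000 + 269150000 + 1377100000 + 571350000 = 5727950000
Σ wᵢ·x = 175×260 + 177×36 + 144×72 + 106×123 + 29×31 + 21×35 + 29×235 + 43×65
  = 45500 + 6372 + 10368 + 13038 + 899 + 735 + 6815 + 2795 = 86522
Ratio = 5727950000 / 86522 = 66202.238

66000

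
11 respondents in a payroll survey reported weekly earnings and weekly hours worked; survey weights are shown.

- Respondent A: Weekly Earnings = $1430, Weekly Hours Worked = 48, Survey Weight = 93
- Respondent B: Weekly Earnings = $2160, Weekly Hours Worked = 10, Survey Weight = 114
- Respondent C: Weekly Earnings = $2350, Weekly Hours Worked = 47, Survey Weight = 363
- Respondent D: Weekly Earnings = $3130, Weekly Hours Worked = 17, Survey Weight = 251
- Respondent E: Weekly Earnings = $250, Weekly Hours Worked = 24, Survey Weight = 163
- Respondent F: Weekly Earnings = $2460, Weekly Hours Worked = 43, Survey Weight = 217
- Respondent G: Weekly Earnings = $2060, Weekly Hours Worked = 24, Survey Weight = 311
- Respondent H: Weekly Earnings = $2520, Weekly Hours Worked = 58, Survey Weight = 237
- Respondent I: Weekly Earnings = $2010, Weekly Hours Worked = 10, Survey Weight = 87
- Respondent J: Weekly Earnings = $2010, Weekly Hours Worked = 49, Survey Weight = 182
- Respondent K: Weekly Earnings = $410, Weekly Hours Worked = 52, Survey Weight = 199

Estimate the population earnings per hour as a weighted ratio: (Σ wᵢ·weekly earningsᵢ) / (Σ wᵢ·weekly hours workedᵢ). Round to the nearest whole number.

Σ wᵢ·y = 1430×93 + 2160×114 + 2350×363 + 3130×251 + 250×163 + 2460×217 + 2060×311 + 2520×237 + 2010×87 + 2010×182 + 410×199
  = 132990 + 246240 + 853050 + 785630 + 40750 + 533820 + 640660 + 597240 + 174870 + 365820 + 81590 = 4452660
Σ wᵢ·x = 81521
Ratio = 4452660 / 81521 = 54.619791

55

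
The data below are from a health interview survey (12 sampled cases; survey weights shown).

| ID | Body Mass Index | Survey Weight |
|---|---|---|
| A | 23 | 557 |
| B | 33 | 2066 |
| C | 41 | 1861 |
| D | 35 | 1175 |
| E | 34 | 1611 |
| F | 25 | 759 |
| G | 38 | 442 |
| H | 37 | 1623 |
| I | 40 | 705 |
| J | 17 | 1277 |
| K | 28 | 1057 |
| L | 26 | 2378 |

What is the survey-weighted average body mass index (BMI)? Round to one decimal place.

Weighted sum = 23×557 + 33×2066 + 41×1861 + 35×1175 + 34×1611 + 25×759 + 38×442 + 37×1623 + 40×705 + 17×1277 + 28×1057 + 26×2378
  = 12811 + 68178 + 76301 + 41125 + 54774 + 18975 + 16796 + 60051 + 28200 + 21709 + 29596 + 61828 = 490344
Sum of weights = 15511
Weighted mean = 490344 / 15511 = 31.612662

31.6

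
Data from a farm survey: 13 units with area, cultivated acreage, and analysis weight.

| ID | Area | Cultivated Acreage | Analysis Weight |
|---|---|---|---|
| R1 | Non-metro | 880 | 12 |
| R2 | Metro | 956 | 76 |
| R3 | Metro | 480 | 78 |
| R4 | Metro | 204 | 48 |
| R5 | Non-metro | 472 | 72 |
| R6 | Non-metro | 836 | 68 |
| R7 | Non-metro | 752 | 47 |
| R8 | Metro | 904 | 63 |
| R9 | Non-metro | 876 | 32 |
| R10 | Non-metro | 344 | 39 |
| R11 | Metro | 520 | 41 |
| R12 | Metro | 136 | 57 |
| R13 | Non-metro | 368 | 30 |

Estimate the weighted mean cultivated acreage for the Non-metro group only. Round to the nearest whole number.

Non-metro rows: R1, R5, R6, R7, R9, R10, R13
Weighted sum = 880×12 + 472×72 + 836×68 + 752×47 + 876×32 + 344×39 + 368×30
  = 10560 + 33984 + 56848 + 35344 + 28032 + 13416 + 11040 = 189224
Sum of weights = 300
Weighted mean = 189224 / 300 = 630.74667

631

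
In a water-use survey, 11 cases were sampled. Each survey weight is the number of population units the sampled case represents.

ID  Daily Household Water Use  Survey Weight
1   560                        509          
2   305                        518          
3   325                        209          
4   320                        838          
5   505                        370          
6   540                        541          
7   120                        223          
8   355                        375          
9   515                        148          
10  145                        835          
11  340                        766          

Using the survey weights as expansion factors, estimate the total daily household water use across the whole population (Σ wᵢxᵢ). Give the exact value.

1875725

Weighted total = 560×509 + 305×518 + 325×209 + 320×838 + 505×370 + 540×541 + 120×223 + 355×375 + 515×148 + 145×835 + 340×766
  = 285040 + 157990 + 67925 + 268160 + 186850 + 292140 + 26760 + 133125 + 76220 + 121075 + 260440 = 1875725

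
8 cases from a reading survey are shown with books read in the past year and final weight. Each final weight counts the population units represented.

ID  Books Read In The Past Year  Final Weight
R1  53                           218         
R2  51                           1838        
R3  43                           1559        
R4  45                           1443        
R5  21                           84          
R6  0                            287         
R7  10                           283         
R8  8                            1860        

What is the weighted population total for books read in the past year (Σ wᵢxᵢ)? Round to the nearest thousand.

Weighted total = 53×218 + 51×1838 + 43×1559 + 45×1443 + 21×84 + 0×287 + 10×283 + 8×1860
  = 11554 + 93738 + 67037 + 64935 + 1764 + 0 + 2830 + 14880 = 256738

257000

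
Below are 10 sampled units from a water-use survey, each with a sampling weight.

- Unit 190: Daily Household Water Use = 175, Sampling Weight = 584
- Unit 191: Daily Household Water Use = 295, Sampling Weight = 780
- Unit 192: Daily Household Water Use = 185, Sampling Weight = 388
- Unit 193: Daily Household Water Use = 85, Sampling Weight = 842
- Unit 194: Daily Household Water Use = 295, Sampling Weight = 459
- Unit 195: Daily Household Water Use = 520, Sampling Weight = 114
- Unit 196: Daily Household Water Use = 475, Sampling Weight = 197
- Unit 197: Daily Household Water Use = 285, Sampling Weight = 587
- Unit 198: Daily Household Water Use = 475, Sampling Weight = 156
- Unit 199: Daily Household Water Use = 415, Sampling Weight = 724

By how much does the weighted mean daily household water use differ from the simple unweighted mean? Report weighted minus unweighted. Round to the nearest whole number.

Unweighted sum = 3205
Unweighted mean = 3205 / 10 = 320.5
Weighted sum = 175×584 + 295×780 + 185×388 + 85×842 + 295×459 + 520×114 + 475×197 + 285×587 + 475×156 + 415×724
  = 102200 + 230100 + 71780 + 71570 + 135405 + 59280 + 93575 + 167295 + 74100 + 300460 = 1305765
Sum of weights = 584 + 780 + 388 + 842 + 459 + 114 + 197 + 587 + 156 + 724 = 4831
Weighted mean = 1305765 / 4831 = 270.28876
Difference (weighted minus unweighted) = -50.21124

-50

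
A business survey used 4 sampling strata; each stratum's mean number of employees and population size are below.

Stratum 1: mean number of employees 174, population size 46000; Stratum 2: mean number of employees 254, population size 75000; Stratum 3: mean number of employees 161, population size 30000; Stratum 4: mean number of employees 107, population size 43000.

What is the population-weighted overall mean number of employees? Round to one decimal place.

Σ Nₕ·x̄ₕ = 174×46000 + 254×75000 + 161×30000 + 107×43000
  = 8004000 + 19050000 + 4830000 + 4601000 = 36485000
Σ Nₕ = 46000 + 75000 + 30000 + 43000 = 194000
Overall mean = 36485000 / 194000 = 188.06701

188.1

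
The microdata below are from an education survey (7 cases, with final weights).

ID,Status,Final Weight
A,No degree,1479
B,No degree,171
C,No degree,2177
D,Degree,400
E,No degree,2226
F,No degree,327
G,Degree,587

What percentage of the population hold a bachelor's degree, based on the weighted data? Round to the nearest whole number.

Sum of weights for 'Degree' = 400 + 587 = 987
Total weight = 7367
Weighted proportion = 987 / 7367 = 0.13397584 → 13.397584%

13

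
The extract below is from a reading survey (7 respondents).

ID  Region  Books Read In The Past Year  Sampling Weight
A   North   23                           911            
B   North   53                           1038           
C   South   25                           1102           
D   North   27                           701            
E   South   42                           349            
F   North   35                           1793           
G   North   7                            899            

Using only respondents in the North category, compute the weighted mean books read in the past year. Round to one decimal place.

30.7

North rows: A, B, D, F, G
Weighted sum = 23×911 + 53×1038 + 27×701 + 35×1793 + 7×899
  = 163942
Sum of weights = 911 + 1038 + 701 + 1793 + 899 = 5342
Weighted mean = 163942 / 5342 = 30.689255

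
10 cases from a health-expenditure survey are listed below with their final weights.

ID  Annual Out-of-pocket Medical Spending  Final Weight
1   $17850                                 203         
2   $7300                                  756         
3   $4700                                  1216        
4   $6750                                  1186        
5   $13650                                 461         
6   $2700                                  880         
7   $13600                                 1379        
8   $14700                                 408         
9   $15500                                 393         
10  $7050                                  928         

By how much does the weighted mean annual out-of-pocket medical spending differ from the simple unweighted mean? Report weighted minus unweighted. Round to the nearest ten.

Unweighted sum = 17850 + 7300 + 4700 + 6750 + 13650 + 2700 + 13600 + 14700 + 15500 + 7050 = 103800
Unweighted mean = 103800 / 10 = 10380
Weighted sum = 68917600
Sum of weights = 203 + 756 + 1216 + 1186 + 461 + 880 + 1379 + 408 + 393 + 928 = 7810
Weighted mean = 68917600 / 7810 = 8824.2766
Difference (weighted minus unweighted) = -1555.7234

-1560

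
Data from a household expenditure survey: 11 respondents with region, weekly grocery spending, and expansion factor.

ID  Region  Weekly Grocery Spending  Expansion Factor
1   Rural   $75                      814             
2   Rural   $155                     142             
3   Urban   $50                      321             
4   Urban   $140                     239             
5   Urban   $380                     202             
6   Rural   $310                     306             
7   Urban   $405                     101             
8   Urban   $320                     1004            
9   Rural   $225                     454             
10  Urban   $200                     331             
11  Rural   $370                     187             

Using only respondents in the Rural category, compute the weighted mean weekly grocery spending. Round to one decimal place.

183.5

Rural rows: 1, 2, 6, 9, 11
Weighted sum = 75×814 + 155×142 + 310×306 + 225×454 + 370×187
  = 349260
Sum of weights = 814 + 142 + 306 + 454 + 187 = 1903
Weighted mean = 349260 / 1903 = 183.53127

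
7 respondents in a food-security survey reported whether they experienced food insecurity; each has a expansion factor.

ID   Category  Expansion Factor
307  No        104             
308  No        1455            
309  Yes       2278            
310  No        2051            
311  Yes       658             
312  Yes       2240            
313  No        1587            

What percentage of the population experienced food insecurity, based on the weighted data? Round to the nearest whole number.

Sum of weights for 'Yes' = 2278 + 658 + 2240 = 5176
Total weight = 104 + 1455 + 2278 + 2051 + 658 + 2240 + 1587 = 10373
Weighted proportion = 5176 / 10373 = 0.49898776 → 49.898776%

50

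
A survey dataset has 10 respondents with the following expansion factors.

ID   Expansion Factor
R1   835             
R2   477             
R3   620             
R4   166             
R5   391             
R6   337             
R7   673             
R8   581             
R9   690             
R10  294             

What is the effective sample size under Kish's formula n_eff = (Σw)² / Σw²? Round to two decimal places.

8.67

Σ wᵢ = 835 + 477 + 620 + 166 + 391 + 337 + 673 + 581 + 690 + 294 = 5064
Σ wᵢ² = 697225 + 227529 + 384400 + 27556 + 152881 + 113569 + 452929 + 337561 + 476100 + 86436 = 2956186
n_eff = 5064² / 2956186 = 25644096 / 2956186 = 8.6747234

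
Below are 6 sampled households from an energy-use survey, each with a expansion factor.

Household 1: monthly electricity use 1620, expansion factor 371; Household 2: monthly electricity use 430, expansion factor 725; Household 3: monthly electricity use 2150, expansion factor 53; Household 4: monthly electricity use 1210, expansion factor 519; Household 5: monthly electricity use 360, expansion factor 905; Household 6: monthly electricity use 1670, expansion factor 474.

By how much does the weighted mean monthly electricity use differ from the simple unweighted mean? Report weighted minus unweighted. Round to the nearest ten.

Unweighted sum = 7440
Unweighted mean = 7440 / 6 = 1240
Weighted sum = 1620×371 + 430×725 + 2150×53 + 1210×519 + 360×905 + 1670×474
  = 601020 + 311750 + 113950 + 627990 + 325800 + 791580 = 2772090
Sum of weights = 371 + 725 + 53 + 519 + 905 + 474 = 3047
Weighted mean = 2772090 / 3047 = 909.77683
Difference (weighted minus unweighted) = -330.22317

-330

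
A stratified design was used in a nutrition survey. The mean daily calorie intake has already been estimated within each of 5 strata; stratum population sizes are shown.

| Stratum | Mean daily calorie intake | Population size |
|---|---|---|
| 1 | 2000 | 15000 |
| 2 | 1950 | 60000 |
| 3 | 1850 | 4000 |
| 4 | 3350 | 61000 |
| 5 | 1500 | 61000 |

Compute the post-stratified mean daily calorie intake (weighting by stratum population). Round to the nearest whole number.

2240

Σ Nₕ·x̄ₕ = 2000×15000 + 1950×60000 + 1850×4000 + 3350×61000 + 1500×61000
  = 30000000 + 117000000 + 7400000 + 204350000 + 91500000 = 450250000
Σ Nₕ = 15000 + 60000 + 4000 + 61000 + 61000 = 201000
Overall mean = 450250000 / 201000 = 2240.0498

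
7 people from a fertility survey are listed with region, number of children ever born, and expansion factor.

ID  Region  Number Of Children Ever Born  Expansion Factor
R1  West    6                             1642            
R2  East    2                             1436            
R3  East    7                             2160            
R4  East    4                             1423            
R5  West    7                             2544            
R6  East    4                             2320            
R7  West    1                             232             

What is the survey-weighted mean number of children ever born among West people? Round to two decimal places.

West rows: R1, R5, R7
Weighted sum = 6×1642 + 7×2544 + 1×232
  = 27892
Sum of weights = 1642 + 2544 + 232 = 4418
Weighted mean = 27892 / 4418 = 6.3132639

6.31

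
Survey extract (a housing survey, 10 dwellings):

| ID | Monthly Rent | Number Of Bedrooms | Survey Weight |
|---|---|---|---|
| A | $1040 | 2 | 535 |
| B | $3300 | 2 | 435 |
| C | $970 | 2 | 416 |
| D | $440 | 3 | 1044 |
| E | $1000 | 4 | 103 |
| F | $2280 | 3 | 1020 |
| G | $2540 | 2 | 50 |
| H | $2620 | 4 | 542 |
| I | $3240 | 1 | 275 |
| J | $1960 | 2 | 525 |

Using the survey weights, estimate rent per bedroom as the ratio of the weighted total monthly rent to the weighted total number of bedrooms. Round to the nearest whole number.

675

Σ wᵢ·y = 1040×535 + 3300×435 + 970×416 + 440×1044 + 1000×103 + 2280×1020 + 2540×50 + 2620×542 + 3240×275 + 1960×525
  = 556400 + 1435500 + 403520 + 459360 + 103000 + 2325600 + 127000 + 1420040 + 891000 + 1029000 = 8750420
Σ wᵢ·x = 12969
Ratio = 8750420 / 12969 = 674.71817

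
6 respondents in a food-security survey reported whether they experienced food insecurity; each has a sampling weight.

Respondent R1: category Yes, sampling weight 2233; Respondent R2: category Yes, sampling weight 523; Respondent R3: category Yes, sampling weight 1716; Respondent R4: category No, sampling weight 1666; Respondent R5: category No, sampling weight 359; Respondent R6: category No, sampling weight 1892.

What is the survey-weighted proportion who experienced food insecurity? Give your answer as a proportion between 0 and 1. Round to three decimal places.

0.533

Sum of weights for 'Yes' = 2233 + 523 + 1716 = 4472
Total weight = 2233 + 523 + 1716 + 1666 + 359 + 1892 = 8389
Weighted proportion = 4472 / 8389 = 0.53307903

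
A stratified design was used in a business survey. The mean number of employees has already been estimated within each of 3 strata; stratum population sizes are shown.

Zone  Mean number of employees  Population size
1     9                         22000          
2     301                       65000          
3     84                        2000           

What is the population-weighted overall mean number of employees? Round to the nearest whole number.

Σ Nₕ·x̄ₕ = 19931000
Σ Nₕ = 89000
Overall mean = 19931000 / 89000 = 223.94382

224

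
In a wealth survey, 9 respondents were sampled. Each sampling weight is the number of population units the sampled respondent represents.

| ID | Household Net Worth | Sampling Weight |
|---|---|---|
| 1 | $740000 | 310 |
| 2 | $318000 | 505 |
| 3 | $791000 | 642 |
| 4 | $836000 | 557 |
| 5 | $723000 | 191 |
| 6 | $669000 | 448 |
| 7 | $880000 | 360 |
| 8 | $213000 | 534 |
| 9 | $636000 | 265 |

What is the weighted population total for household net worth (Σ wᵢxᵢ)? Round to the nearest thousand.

2400351000

Weighted total = 740000×310 + 318000×505 + 791000×642 + 836000×557 + 723000×191 + 669000×448 + 880000×360 + 213000×534 + 636000×265
  = 229400000 + 160590000 + 507822000 + 465652000 + 138093000 + 299712000 + 316800000 + 113742000 + 168540000 = 2400351000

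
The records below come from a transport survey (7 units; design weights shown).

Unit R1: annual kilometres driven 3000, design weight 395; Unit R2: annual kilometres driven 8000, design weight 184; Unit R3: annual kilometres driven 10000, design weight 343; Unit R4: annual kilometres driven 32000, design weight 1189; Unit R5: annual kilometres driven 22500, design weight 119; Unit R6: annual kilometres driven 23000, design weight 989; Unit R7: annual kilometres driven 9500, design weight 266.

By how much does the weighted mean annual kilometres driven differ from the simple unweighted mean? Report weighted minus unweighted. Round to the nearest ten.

Unweighted sum = 108000
Unweighted mean = 108000 / 7 = 15428.571
Weighted sum = 3000×395 + 8000×184 + 10000×343 + 32000×1189 + 22500×119 + 23000×989 + 9500×266
  = 1185000 + 1472000 + 3430000 + 38048000 + 2677500 + 22747000 + 2527000 = 72086500
Sum of weights = 395 + 184 + 343 + 1189 + 119 + 989 + 266 = 3485
Weighted mean = 72086500 / 3485 = 20684.792
Difference (weighted minus unweighted) = 5256.2205

5260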